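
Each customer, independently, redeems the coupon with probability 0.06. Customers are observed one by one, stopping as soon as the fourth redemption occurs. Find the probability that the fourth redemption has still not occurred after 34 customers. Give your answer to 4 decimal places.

Needing more than 34 customers ⇔ fewer than 4 successes in the first 34. With X ~ Binomial(34, 0.06), P(Y > 34) = P(X ≤ 3).
  k=0: C(34,0)·0.06^0·0.94^34 = 0.121996
  k=1: C(34,1)·0.06^1·0.94^33 = 0.264758
  k=2: C(34,2)·0.06^2·0.94^32 = 0.278841
  k=3: C(34,3)·0.06^3·0.94^31 = 0.189849
P(X ≤ 3) = 0.855445

0.8554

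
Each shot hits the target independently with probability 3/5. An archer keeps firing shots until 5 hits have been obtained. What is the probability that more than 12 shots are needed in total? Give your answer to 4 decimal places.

0.0573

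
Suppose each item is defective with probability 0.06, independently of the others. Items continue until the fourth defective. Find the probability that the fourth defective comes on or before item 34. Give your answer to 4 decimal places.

0.1446

Finishing within 34 items ⇔ at least 4 successes in the first 34. With X ~ Binomial(34, 0.06), P(Y ≤ 34) = 1 − P(X ≤ 3).
  k=0: C(34,0)·0.06^0·0.94^34 = 0.121996
  k=1: C(34,1)·0.06^1·0.94^33 = 0.264758
  k=2: C(34,2)·0.06^2·0.94^32 = 0.278841
  k=3: C(34,3)·0.06^3·0.94^31 = 0.189849
1 − 0.855445 = 0.144555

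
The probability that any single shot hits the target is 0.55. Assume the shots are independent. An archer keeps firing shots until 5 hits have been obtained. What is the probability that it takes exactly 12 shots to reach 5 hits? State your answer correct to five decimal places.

0.06206

Y = trial on which the fifth success occurs; negative binomial, r=5, p=0.55.
P(Y=12) = C(11,4) · p^5 · (1−p)^7
= 330 · 0.050328 · 0.0037367 = 0.0620605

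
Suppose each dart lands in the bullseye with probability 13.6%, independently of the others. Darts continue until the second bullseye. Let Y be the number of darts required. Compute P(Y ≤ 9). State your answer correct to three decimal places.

0.352

Finishing within 9 darts ⇔ at least 2 successes in the first 9. With X ~ Binomial(9, 0.136), P(Y ≤ 9) = 1 − P(X ≤ 1).
  k=0: C(9,0)·0.136^0·0.864^9 = 0.26830
  k=1: C(9,1)·0.136^1·0.864^8 = 0.38009
1 − 0.64840 = 0.35160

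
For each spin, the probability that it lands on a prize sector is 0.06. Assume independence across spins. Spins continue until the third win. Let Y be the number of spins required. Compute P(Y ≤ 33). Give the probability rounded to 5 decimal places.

0.31765

Finishing within 33 spins ⇔ at least 3 successes in the first 33. With X ~ Binomial(33, 0.06), P(Y ≤ 33) = 1 − P(X ≤ 2).
  k=0: C(33,0)·0.06^0·0.94^33 = 0.1297834
  k=1: C(33,1)·0.06^1·0.94^32 = 0.2733736
  k=2: C(33,2)·0.06^2·0.94^31 = 0.2791900
1 − 0.6823470 = 0.3176530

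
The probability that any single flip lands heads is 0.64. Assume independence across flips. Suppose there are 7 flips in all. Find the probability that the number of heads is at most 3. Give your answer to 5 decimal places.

0.21665

X ~ Binomial(7, 0.64); P(X ≤ 3) = Σ C(7,k) p^k (1−p)^(7−k) over k:
  k=0: C(7,0)·0.64^0·0.36^7 = 0.0007836
  k=1: C(7,1)·0.64^1·0.36^6 = 0.0097520
  k=2: C(7,2)·0.64^2·0.36^5 = 0.0520106
  k=3: C(7,3)·0.64^3·0.36^4 = 0.1541054
Total = 0.2166517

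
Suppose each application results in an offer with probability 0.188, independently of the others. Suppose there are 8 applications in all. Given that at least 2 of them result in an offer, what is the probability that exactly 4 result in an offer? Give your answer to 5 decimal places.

0.08247

X ~ Binomial(8, 0.188). Want P(X=4 | X≥2) = P(X=4) / P(X≥2).
P(X=4) = C(8,4)·0.188^4·0.812^4 = 0.0380149
P(X≥2) = 1 − 0.1889941 − 0.3500580 = 0.4609479
Ratio = 0.0380149 / 0.4609479 = 0.0824711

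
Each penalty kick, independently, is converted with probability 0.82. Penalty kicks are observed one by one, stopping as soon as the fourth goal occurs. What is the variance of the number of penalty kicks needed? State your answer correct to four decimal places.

Y = total penalty kicks until the fourth success; negative binomial with r=4, p=0.82.
Var(Y) = r(1−p)/p² = 4·0.18 / 0.82² = 1.070791

1.0708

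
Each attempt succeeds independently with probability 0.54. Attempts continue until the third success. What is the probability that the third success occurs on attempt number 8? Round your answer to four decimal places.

0.0681

Y = trial on which the third success occurs; negative binomial, r=3, p=0.54.
P(Y=8) = C(7,2) · p^3 · (1−p)^5
= 21 · 0.15746 · 0.020596 = 0.068107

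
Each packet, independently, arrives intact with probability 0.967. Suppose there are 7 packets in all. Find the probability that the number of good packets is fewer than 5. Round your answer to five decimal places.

0.00114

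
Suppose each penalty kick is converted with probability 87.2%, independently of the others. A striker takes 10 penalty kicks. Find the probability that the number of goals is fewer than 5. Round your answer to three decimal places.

0.001

X ~ Binomial(10, 0.872); P(X ≤ 4) = Σ C(10,k) p^k (1−p)^(10−k) over k:
  k=0: C(10,0)·0.872^0·0.128^10 = 0.00000
  k=1: C(10,1)·0.872^1·0.128^9 = 0.00000
  k=2: C(10,2)·0.872^2·0.128^8 = 0.00000
  k=3: C(10,3)·0.872^3·0.128^7 = 0.00004
  k=4: C(10,4)·0.872^4·0.128^6 = 0.00053
Total = 0.00058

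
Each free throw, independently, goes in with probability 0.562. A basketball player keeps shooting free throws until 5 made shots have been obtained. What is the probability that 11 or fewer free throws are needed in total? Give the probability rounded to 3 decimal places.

Finishing within 11 free throws ⇔ at least 5 successes in the first 11. With X ~ Binomial(11, 0.562), P(Y ≤ 11) = 1 − P(X ≤ 4).
  k=0: C(11,0)·0.562^0·0.438^11 = 0.00011
  k=1: C(11,1)·0.562^1·0.438^10 = 0.00161
  k=2: C(11,2)·0.562^2·0.438^9 = 0.01031
  k=3: C(11,3)·0.562^3·0.438^8 = 0.03967
  k=4: C(11,4)·0.562^4·0.438^7 = 0.10181
1 − 0.15351 = 0.84649

0.846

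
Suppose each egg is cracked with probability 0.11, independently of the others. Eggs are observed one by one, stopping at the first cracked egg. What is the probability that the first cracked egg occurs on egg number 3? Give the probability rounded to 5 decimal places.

Geometric (trials to first success), p = 0.11.
P(Y = 3) = (1−p)^2 · p = 0.7921 · 0.11 = 0.0871310

0.08713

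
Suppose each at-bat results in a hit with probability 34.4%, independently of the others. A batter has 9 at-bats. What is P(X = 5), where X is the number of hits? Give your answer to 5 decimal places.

0.11240

X ~ Binomial(n=9, p=0.344).
P(X=5) = C(9,5) · p^5 · (1−p)^4
= 126 · 0.0048172 · 0.18519 = 0.1124031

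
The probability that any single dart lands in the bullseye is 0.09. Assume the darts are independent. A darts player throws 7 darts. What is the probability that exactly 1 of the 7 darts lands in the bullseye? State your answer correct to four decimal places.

X ~ Binomial(n=7, p=0.09).
P(X=1) = C(7,1) · p^1 · (1−p)^6
= 7 · 0.09 · 0.56787 = 0.357758

0.3578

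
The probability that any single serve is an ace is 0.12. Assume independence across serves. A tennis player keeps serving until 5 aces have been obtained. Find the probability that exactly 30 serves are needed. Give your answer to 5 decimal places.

0.02419

Y = trial on which the fifth success occurs; negative binomial, r=5, p=0.12.
P(Y=30) = C(29,4) · p^5 · (1−p)^25
= 23751 · 2.4883e-05 · 0.040932 = 0.0241911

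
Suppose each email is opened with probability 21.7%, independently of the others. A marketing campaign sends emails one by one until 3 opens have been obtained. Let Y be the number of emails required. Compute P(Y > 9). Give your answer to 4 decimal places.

0.6924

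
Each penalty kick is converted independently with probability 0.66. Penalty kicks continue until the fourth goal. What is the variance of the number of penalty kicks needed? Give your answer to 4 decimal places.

3.1221

Y = total penalty kicks until the fourth success; negative binomial with r=4, p=0.66.
Var(Y) = r(1−p)/p² = 4·0.34 / 0.66² = 3.122130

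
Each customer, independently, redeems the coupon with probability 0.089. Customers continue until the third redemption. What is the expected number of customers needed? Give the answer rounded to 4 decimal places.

Y = total customers until the third success; negative binomial with r=3, p=0.089.
E[Y] = r / p = 3 / 0.089 = 33.707865

33.7079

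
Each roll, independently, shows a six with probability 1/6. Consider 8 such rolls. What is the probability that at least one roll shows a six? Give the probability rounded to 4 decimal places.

P(at least one) = 1 − P(none) = 1 − (1 − 0.166667)^8
= 1 − 0.232568 = 0.767432

0.7674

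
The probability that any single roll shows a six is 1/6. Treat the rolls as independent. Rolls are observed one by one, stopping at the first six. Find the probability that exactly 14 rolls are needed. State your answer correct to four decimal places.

0.0156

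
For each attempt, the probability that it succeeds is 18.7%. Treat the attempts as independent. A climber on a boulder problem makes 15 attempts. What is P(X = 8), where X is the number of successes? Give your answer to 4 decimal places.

0.0023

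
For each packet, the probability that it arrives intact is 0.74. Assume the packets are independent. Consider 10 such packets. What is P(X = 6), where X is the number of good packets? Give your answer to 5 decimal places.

0.15758

X ~ Binomial(n=10, p=0.74).
P(X=6) = C(10,6) · p^6 · (1−p)^4
= 210 · 0.16421 · 0.0045698 = 0.1575807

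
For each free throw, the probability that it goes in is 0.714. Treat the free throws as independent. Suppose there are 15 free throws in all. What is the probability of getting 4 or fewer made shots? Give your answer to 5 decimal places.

X ~ Binomial(15, 0.714); P(X ≤ 4) = Σ C(15,k) p^k (1−p)^(15−k) over k:
  k=0: C(15,0)·0.714^0·0.286^15 = 0.0000000
  k=1: C(15,1)·0.714^1·0.286^14 = 0.0000003
  k=2: C(15,2)·0.714^2·0.286^13 = 0.0000046
  k=3: C(15,3)·0.714^3·0.286^12 = 0.0000496
  k=4: C(15,4)·0.714^4·0.286^11 = 0.0003715
Total = 0.0004260

0.00043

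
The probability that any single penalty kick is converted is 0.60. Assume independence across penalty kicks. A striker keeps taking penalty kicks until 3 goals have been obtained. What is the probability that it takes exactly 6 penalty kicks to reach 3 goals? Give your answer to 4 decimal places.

Y = trial on which the third success occurs; negative binomial, r=3, p=0.60.
P(Y=6) = C(5,2) · p^3 · (1−p)^3
= 10 · 0.216 · 0.064 = 0.138240

0.1382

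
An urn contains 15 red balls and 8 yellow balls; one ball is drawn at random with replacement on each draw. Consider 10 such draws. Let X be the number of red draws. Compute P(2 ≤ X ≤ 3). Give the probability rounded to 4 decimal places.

X ~ Binomial(10, 0.652174); P(2 ≤ X ≤ 3) = Σ C(10,k) p^k (1−p)^(10−k) over k:
  k=2: C(10,2)·0.652174^2·0.347826^8 = 0.004100
  k=3: C(10,3)·0.652174^3·0.347826^7 = 0.020502
Total = 0.024603

0.0246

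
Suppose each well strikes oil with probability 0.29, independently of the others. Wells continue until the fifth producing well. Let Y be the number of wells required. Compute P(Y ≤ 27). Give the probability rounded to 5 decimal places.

0.92691

Finishing within 27 wells ⇔ at least 5 successes in the first 27. With X ~ Binomial(27, 0.29), P(Y ≤ 27) = 1 − P(X ≤ 4).
  k=0: C(27,0)·0.29^0·0.71^27 = 0.0000964
  k=1: C(27,1)·0.29^1·0.71^26 = 0.0010629
  k=2: C(27,2)·0.29^2·0.71^25 = 0.0056437
  k=3: C(27,3)·0.29^3·0.71^24 = 0.0192097
  k=4: C(27,4)·0.29^4·0.71^23 = 0.0470773
1 − 0.0730899 = 0.9269101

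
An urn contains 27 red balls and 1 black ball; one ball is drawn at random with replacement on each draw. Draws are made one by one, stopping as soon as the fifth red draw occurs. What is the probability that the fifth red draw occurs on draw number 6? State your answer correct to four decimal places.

Y = trial on which the fifth success occurs; negative binomial, r=5, p=0.964286.
P(Y=6) = C(5,4) · p^5 · (1−p)^1
= 5 · 0.83374 · 0.035714 = 0.148881

0.1489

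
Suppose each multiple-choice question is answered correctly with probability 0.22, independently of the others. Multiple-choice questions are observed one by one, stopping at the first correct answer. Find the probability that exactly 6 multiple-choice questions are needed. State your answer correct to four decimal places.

Geometric (trials to first success), p = 0.22.
P(Y = 6) = (1−p)^5 · p = 0.28872 · 0.22 = 0.063518

0.0635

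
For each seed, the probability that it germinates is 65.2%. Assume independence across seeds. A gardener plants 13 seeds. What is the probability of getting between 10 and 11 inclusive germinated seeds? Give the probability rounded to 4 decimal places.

0.2528

X ~ Binomial(13, 0.652); P(10 ≤ X ≤ 11) = Σ C(13,k) p^k (1−p)^(13−k) over k:
  k=10: C(13,10)·0.652^10·0.348^3 = 0.167332
  k=11: C(13,11)·0.652^11·0.348^2 = 0.085502
Total = 0.252834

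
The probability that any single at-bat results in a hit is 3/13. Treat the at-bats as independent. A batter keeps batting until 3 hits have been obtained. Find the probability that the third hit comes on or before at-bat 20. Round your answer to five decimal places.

0.87319

Finishing within 20 at-bats ⇔ at least 3 successes in the first 20. With X ~ Binomial(20, 0.230769), P(Y ≤ 20) = 1 − P(X ≤ 2).
  k=0: C(20,0)·0.230769^0·0.769231^20 = 0.0052618
  k=1: C(20,1)·0.230769^1·0.769231^19 = 0.0315707
  k=2: C(20,2)·0.230769^2·0.769231^18 = 0.0899765
1 − 0.1268090 = 0.8731910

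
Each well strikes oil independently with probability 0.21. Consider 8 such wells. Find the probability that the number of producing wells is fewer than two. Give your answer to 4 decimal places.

0.4743

X ~ Binomial(8, 0.21); P(X ≤ 1) = Σ C(8,k) p^k (1−p)^(8−k) over k:
  k=0: C(8,0)·0.21^0·0.79^8 = 0.151711
  k=1: C(8,1)·0.21^1·0.79^7 = 0.322626
Total = 0.474337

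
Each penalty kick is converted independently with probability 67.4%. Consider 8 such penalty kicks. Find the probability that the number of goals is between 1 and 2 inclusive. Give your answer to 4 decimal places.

X ~ Binomial(8, 0.674); P(1 ≤ X ≤ 2) = Σ C(8,k) p^k (1−p)^(8−k) over k:
  k=1: C(8,1)·0.674^1·0.326^7 = 0.002110
  k=2: C(8,2)·0.674^2·0.326^6 = 0.015268
Total = 0.017378

0.0174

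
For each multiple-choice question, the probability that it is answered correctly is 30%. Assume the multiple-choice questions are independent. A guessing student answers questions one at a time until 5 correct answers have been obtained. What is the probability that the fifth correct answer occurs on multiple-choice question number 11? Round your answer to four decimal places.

Y = trial on which the fifth success occurs; negative binomial, r=5, p=0.30.
P(Y=11) = C(10,4) · p^5 · (1−p)^6
= 210 · 0.00243 · 0.11765 = 0.060036

0.0600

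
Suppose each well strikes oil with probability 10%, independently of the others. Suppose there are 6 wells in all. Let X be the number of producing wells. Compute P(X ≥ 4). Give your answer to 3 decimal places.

0.001

X ~ Binomial(6, 0.10); P(X ≥ 4) = Σ C(6,k) p^k (1−p)^(6−k) over k:
  k=4: C(6,4)·0.10^4·0.90^2 = 0.00121
  k=5: C(6,5)·0.10^5·0.90^1 = 0.00005
  k=6: C(6,6)·0.10^6·0.90^0 = 0.00000
Total = 0.00127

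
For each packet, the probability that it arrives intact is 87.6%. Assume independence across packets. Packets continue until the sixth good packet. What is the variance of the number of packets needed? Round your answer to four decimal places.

Y = total packets until the sixth success; negative binomial with r=6, p=0.876.
Var(Y) = r(1−p)/p² = 6·0.124 / 0.876² = 0.969538

0.9695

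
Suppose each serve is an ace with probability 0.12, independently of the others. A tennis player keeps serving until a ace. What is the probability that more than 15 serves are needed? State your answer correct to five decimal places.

Y = number of serves to the first success; geometric, p = 0.12.
P(Y > 15) = P(first 15 all fail) = (1−p)^15 = 0.1469739

0.14697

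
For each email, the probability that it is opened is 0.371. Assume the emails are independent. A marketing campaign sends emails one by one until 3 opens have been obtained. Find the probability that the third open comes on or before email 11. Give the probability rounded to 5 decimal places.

0.83767

Finishing within 11 emails ⇔ at least 3 successes in the first 11. With X ~ Binomial(11, 0.371), P(Y ≤ 11) = 1 − P(X ≤ 2).
  k=0: C(11,0)·0.371^0·0.629^11 = 0.0060976
  k=1: C(11,1)·0.371^1·0.629^10 = 0.0395615
  k=2: C(11,2)·0.371^2·0.629^9 = 0.1166719
1 − 0.1623310 = 0.8376690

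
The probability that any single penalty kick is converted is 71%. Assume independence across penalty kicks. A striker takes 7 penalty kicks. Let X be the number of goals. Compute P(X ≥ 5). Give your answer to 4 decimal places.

0.6696

X ~ Binomial(7, 0.71); P(X ≥ 5) = Σ C(7,k) p^k (1−p)^(7−k) over k:
  k=5: C(7,5)·0.71^5·0.29^2 = 0.318645
  k=6: C(7,6)·0.71^6·0.29^1 = 0.260044
  k=7: C(7,7)·0.71^7·0.29^0 = 0.090951
Total = 0.669640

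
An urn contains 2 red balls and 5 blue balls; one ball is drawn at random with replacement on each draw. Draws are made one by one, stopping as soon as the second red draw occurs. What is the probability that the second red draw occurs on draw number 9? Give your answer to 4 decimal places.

Y = trial on which the second success occurs; negative binomial, r=2, p=0.285714.
P(Y=9) = C(8,1) · p^2 · (1−p)^7
= 8 · 0.081633 · 0.094865 = 0.061952

0.0620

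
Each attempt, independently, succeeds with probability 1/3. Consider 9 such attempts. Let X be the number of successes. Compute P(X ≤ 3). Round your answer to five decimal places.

0.65031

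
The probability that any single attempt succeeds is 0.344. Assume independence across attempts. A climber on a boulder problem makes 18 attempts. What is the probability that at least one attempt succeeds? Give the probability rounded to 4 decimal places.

P(at least one) = 1 − P(none) = 1 − (1 − 0.344)^18
= 1 − 0.000506 = 0.999494

0.9995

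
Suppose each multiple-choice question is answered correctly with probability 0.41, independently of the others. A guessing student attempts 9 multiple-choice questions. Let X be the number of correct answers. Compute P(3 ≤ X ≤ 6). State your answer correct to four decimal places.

X ~ Binomial(9, 0.41); P(3 ≤ X ≤ 6) = Σ C(9,k) p^k (1−p)^(9−k) over k:
  k=3: C(9,3)·0.41^3·0.59^6 = 0.244198
  k=4: C(9,4)·0.41^4·0.59^5 = 0.254546
  k=5: C(9,5)·0.41^5·0.59^4 = 0.176888
  k=6: C(9,6)·0.41^6·0.59^3 = 0.081948
Total = 0.757580

0.7576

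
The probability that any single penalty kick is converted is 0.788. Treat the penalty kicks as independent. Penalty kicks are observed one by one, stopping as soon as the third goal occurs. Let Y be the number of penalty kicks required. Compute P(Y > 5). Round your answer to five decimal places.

0.06755

Needing more than 5 penalty kicks ⇔ fewer than 3 successes in the first 5. With X ~ Binomial(5, 0.788), P(Y > 5) = P(X ≤ 2).
  k=0: C(5,0)·0.788^0·0.212^5 = 0.0004282
  k=1: C(5,1)·0.788^1·0.212^4 = 0.0079587
  k=2: C(5,2)·0.788^2·0.212^3 = 0.0591643
P(X ≤ 2) = 0.0675512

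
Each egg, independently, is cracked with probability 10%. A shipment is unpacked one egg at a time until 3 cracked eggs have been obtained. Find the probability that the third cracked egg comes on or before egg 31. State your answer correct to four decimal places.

Finishing within 31 eggs ⇔ at least 3 successes in the first 31. With X ~ Binomial(31, 0.10), P(Y ≤ 31) = 1 − P(X ≤ 2).
  k=0: C(31,0)·0.10^0·0.90^31 = 0.038152
  k=1: C(31,1)·0.10^1·0.90^30 = 0.131413
  k=2: C(31,2)·0.10^2·0.90^29 = 0.219021
1 − 0.388586 = 0.611414

0.6114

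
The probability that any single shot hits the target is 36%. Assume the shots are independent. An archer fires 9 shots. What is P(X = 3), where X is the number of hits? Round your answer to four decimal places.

0.2693

X ~ Binomial(n=9, p=0.36).
P(X=3) = C(9,3) · p^3 · (1−p)^6
= 84 · 0.046656 · 0.068719 = 0.269319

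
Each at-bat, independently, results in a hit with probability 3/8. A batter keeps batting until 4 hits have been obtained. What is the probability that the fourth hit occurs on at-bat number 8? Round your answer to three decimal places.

Y = trial on which the fourth success occurs; negative binomial, r=4, p=0.375.
P(Y=8) = C(7,3) · p^4 · (1−p)^4
= 35 · 0.019775 · 0.15259 = 0.10561

0.106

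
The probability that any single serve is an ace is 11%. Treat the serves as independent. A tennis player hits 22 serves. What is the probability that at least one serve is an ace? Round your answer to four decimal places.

P(at least one) = 1 − P(none) = 1 − (1 − 0.11)^22
= 1 − 0.077016 = 0.922984

0.9230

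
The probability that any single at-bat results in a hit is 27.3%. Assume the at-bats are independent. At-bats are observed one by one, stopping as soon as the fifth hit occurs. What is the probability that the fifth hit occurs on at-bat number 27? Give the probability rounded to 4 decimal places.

0.0204

Y = trial on which the fifth success occurs; negative binomial, r=5, p=0.273.
P(Y=27) = C(26,4) · p^5 · (1−p)^22
= 14950 · 0.0015164 · 0.00089899 = 0.020380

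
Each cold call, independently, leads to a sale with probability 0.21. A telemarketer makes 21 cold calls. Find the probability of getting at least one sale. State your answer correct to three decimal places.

P(at least one) = 1 − P(none) = 1 − (1 − 0.21)^21
= 1 − 0.00708 = 0.99292

0.993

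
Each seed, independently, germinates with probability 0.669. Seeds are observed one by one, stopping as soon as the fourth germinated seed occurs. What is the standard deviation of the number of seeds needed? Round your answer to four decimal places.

1.7200

Y = total seeds until the fourth success; negative binomial with r=4, p=0.669.
SD(Y) = √[r(1−p)/p²] = √(2.958256) = 1.719958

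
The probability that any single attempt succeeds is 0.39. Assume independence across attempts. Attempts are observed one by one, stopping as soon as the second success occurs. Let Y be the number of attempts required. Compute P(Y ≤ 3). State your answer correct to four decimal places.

0.3377

Finishing within 3 attempts ⇔ at least 2 successes in the first 3. With X ~ Binomial(3, 0.39), P(Y ≤ 3) = 1 − P(X ≤ 1).
  k=0: C(3,0)·0.39^0·0.61^3 = 0.226981
  k=1: C(3,1)·0.39^1·0.61^2 = 0.435357
1 − 0.662338 = 0.337662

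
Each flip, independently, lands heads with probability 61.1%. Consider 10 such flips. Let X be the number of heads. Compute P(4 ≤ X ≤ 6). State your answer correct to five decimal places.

X ~ Binomial(10, 0.611); P(4 ≤ X ≤ 6) = Σ C(10,k) p^k (1−p)^(10−k) over k:
  k=4: C(10,4)·0.611^4·0.389^6 = 0.1014102
  k=5: C(10,5)·0.611^5·0.389^5 = 0.1911413
  k=6: C(10,6)·0.611^6·0.389^4 = 0.2501871
Total = 0.5427387

0.54274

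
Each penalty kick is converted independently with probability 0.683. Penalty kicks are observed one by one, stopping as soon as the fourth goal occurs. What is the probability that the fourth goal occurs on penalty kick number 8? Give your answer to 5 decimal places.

Y = trial on which the fourth success occurs; negative binomial, r=4, p=0.683.
P(Y=8) = C(7,3) · p^4 · (1−p)^4
= 35 · 0.21761 · 0.010098 = 0.0769109

0.07691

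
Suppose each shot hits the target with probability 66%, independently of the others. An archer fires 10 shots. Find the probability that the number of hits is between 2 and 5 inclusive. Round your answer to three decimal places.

0.227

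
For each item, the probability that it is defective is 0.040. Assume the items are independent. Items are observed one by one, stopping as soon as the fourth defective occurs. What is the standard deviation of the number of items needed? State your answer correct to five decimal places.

Y = total items until the fourth success; negative binomial with r=4, p=0.04.
SD(Y) = √[r(1−p)/p²] = √(2400.0000000) = 48.9897949

48.98979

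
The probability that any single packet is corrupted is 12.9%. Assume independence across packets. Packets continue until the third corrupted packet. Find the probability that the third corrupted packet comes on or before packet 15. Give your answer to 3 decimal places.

0.304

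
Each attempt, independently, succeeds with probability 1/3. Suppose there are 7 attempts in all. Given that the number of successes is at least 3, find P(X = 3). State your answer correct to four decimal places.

X ~ Binomial(7, 0.333333). Want P(X=3 | X≥3) = P(X=3) / P(X≥3).
P(X=3) = C(7,3)·0.333333^3·0.666667^4 = 0.256059
P(X≥3) = 1 − 0.058528 − 0.204847 − 0.307270 = 0.429355
Ratio = 0.256059 / 0.429355 = 0.596379

0.5964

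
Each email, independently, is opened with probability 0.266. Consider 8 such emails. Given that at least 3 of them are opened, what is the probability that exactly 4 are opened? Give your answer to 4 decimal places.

X ~ Binomial(8, 0.266). Want P(X=4 | X≥3) = P(X=4) / P(X≥3).
P(X=4) = C(8,4)·0.266^4·0.734^4 = 0.101721
P(X≥3) = 1 − 0.084250 − 0.244255 − 0.309812 = 0.361683
Ratio = 0.101721 / 0.361683 = 0.281242

0.2812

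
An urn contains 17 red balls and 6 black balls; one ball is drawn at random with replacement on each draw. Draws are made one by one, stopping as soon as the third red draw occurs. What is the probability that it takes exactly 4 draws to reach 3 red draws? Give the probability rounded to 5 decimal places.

0.31602

Y = trial on which the third success occurs; negative binomial, r=3, p=0.739130.
P(Y=4) = C(3,2) · p^3 · (1−p)^1
= 3 · 0.4038 · 0.26087 = 0.3160152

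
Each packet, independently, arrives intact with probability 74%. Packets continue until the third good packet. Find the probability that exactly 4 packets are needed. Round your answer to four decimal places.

0.3161

Y = trial on which the third success occurs; negative binomial, r=3, p=0.74.
P(Y=4) = C(3,2) · p^3 · (1−p)^1
= 3 · 0.40522 · 0.26 = 0.316075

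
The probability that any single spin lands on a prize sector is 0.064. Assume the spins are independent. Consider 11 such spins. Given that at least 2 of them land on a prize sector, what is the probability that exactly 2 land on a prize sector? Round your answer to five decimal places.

X ~ Binomial(11, 0.064). Want P(X=2 | X≥2) = P(X=2) / P(X≥2).
P(X=2) = C(11,2)·0.064^2·0.936^9 = 0.1242239
P(X≥2) = 1 − 0.4830970 − 0.3633550 = 0.1535480
Ratio = 0.1242239 / 0.1535480 = 0.8090235

0.80902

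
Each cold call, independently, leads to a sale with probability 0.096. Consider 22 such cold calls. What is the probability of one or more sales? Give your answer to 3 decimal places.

P(at least one) = 1 − P(none) = 1 − (1 − 0.096)^22
= 1 − 0.10857 = 0.89143

0.891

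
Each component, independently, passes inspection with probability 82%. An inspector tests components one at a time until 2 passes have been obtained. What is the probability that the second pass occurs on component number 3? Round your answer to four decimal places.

Y = trial on which the second success occurs; negative binomial, r=2, p=0.82.
P(Y=3) = C(2,1) · p^2 · (1−p)^1
= 2 · 0.6724 · 0.18 = 0.242064

0.2421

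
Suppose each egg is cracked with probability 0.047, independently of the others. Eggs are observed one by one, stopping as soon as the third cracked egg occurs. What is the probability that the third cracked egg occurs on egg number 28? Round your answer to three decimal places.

0.011

Y = trial on which the third success occurs; negative binomial, r=3, p=0.047.
P(Y=28) = C(27,2) · p^3 · (1−p)^25
= 351 · 0.00010382 · 0.30014 = 0.01094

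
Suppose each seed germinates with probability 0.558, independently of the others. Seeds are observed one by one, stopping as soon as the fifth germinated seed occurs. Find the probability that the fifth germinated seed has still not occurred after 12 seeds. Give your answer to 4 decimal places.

Needing more than 12 seeds ⇔ fewer than 5 successes in the first 12. With X ~ Binomial(12, 0.558), P(Y > 12) = P(X ≤ 4).
  k=0: C(12,0)·0.558^0·0.442^12 = 0.000056
  k=1: C(12,1)·0.558^1·0.442^11 = 0.000842
  k=2: C(12,2)·0.558^2·0.442^10 = 0.005848
  k=3: C(12,3)·0.558^3·0.442^9 = 0.024611
  k=4: C(12,4)·0.558^4·0.442^8 = 0.069907
P(X ≤ 4) = 0.101264

0.1013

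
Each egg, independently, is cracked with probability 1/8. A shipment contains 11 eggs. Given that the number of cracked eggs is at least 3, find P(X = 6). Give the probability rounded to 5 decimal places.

X ~ Binomial(11, 0.125). Want P(X=6 | X≥3) = P(X=6) / P(X≥3).
P(X=6) = C(11,6)·0.125^6·0.875^5 = 0.0009039
P(X≥3) = 1 − 0.2301911 − 0.3617289 − 0.2583778 = 0.1497022
Ratio = 0.0009039 / 0.1497022 = 0.0060383

0.00604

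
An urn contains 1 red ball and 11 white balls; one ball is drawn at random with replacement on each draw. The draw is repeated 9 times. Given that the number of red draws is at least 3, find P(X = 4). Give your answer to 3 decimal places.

X ~ Binomial(9, 0.083333). Want P(X=4 | X≥3) = P(X=4) / P(X≥3).
P(X=4) = C(9,4)·0.083333^4·0.916667^5 = 0.00393
P(X≥3) = 1 − 0.45699 − 0.37390 − 0.13596 = 0.03315
Ratio = 0.00393 / 0.03315 = 0.11862

0.119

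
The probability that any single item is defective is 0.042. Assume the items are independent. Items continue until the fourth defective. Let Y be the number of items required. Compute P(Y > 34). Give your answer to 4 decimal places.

0.9470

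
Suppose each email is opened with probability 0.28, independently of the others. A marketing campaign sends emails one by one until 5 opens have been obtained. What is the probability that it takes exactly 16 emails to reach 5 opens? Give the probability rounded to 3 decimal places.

Y = trial on which the fifth success occurs; negative binomial, r=5, p=0.28.
P(Y=16) = C(15,4) · p^5 · (1−p)^11
= 1365 · 0.001721 · 0.026956 = 0.06333

0.063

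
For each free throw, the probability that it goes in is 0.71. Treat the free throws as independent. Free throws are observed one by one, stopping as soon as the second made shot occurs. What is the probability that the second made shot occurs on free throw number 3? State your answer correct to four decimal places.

0.2924

Y = trial on which the second success occurs; negative binomial, r=2, p=0.71.
P(Y=3) = C(2,1) · p^2 · (1−p)^1
= 2 · 0.5041 · 0.29 = 0.292378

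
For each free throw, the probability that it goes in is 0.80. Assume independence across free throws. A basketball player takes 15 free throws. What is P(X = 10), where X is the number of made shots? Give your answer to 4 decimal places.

X ~ Binomial(n=15, p=0.80).
P(X=10) = C(15,10) · p^10 · (1−p)^5
= 3003 · 0.10737 · 0.00032 = 0.103182

0.1032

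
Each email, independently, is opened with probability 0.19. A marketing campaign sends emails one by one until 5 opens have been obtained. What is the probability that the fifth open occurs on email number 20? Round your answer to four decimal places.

0.0407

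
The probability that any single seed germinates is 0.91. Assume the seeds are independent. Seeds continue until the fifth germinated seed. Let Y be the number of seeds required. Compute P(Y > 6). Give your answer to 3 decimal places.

Needing more than 6 seeds ⇔ fewer than 5 successes in the first 6. With X ~ Binomial(6, 0.91), P(Y > 6) = P(X ≤ 4).
  k=0: C(6,0)·0.91^0·0.09^6 = 0.00000
  k=1: C(6,1)·0.91^1·0.09^5 = 0.00003
  k=2: C(6,2)·0.91^2·0.09^4 = 0.00081
  k=3: C(6,3)·0.91^3·0.09^3 = 0.01099
  k=4: C(6,4)·0.91^4·0.09^2 = 0.08332
P(X ≤ 4) = 0.09515

0.095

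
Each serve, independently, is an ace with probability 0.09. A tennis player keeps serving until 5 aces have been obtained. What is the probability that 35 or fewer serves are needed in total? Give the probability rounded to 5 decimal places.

Finishing within 35 serves ⇔ at least 5 successes in the first 35. With X ~ Binomial(35, 0.09), P(Y ≤ 35) = 1 − P(X ≤ 4).
  k=0: C(35,0)·0.09^0·0.91^35 = 0.0368510
  k=1: C(35,1)·0.09^1·0.91^34 = 0.1275610
  k=2: C(35,2)·0.09^2·0.91^33 = 0.2144707
  k=3: C(35,3)·0.09^3·0.91^32 = 0.2333252
  k=4: C(35,4)·0.09^4·0.91^31 = 0.1846090
1 − 0.7968169 = 0.2031831

0.20318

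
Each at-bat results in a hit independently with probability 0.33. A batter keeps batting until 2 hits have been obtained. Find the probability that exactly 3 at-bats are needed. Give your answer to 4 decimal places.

0.1459

Y = trial on which the second success occurs; negative binomial, r=2, p=0.33.
P(Y=3) = C(2,1) · p^2 · (1−p)^1
= 2 · 0.1089 · 0.67 = 0.145926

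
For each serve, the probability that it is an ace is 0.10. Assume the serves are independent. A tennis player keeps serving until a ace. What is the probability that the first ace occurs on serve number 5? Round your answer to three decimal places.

Geometric (trials to first success), p = 0.10.
P(Y = 5) = (1−p)^4 · p = 0.6561 · 0.10 = 0.06561

0.066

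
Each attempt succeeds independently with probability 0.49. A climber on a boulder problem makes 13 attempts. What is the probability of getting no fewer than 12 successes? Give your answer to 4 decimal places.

0.0014

X ~ Binomial(13, 0.49); P(X ≥ 12) = Σ C(13,k) p^k (1−p)^(13−k) over k:
  k=12: C(13,12)·0.49^12·0.51^1 = 0.001270
  k=13: C(13,13)·0.49^13·0.51^0 = 0.000094
Total = 0.001364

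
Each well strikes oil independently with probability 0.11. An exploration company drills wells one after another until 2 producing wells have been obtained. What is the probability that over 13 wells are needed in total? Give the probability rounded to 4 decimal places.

0.5730

Needing more than 13 wells ⇔ fewer than 2 successes in the first 13. With X ~ Binomial(13, 0.11), P(Y > 13) = P(X ≤ 1).
  k=0: C(13,0)·0.11^0·0.89^13 = 0.219821
  k=1: C(13,1)·0.11^1·0.89^12 = 0.353196
P(X ≤ 1) = 0.573018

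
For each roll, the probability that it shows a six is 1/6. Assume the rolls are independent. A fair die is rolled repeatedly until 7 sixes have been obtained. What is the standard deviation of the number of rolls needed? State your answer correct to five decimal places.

14.49138

Y = total rolls until the seventh success; negative binomial with r=7, p=0.166667.
SD(Y) = √[r(1−p)/p²] = √(210.0000000) = 14.4913767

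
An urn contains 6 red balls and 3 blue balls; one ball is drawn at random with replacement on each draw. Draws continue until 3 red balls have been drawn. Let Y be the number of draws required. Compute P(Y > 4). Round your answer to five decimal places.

0.40741

Needing more than 4 draws ⇔ fewer than 3 successes in the first 4. With X ~ Binomial(4, 0.666667), P(Y > 4) = P(X ≤ 2).
  k=0: C(4,0)·0.666667^0·0.333333^4 = 0.0123457
  k=1: C(4,1)·0.666667^1·0.333333^3 = 0.0987654
  k=2: C(4,2)·0.666667^2·0.333333^2 = 0.2962963
P(X ≤ 2) = 0.4074074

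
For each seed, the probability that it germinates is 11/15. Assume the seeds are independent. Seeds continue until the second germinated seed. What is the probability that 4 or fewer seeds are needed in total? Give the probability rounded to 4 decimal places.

Finishing within 4 seeds ⇔ at least 2 successes in the first 4. With X ~ Binomial(4, 0.733333), P(Y ≤ 4) = 1 − P(X ≤ 1).
  k=0: C(4,0)·0.733333^0·0.266667^4 = 0.005057
  k=1: C(4,1)·0.733333^1·0.266667^3 = 0.055625
1 − 0.060681 = 0.939319

0.9393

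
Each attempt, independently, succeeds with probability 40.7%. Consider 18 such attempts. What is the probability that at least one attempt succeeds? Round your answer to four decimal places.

0.9999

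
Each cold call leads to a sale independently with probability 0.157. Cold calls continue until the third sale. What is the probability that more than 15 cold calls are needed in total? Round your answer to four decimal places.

Needing more than 15 cold calls ⇔ fewer than 3 successes in the first 15. With X ~ Binomial(15, 0.157), P(Y > 15) = P(X ≤ 2).
  k=0: C(15,0)·0.157^0·0.843^15 = 0.077164
  k=1: C(15,1)·0.157^1·0.843^14 = 0.215564
  k=2: C(15,2)·0.157^2·0.843^13 = 0.281026
P(X ≤ 2) = 0.573755

0.5738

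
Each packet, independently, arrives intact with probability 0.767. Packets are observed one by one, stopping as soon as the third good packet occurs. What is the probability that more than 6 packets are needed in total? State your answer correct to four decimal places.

Needing more than 6 packets ⇔ fewer than 3 successes in the first 6. With X ~ Binomial(6, 0.767), P(Y > 6) = P(X ≤ 2).
  k=0: C(6,0)·0.767^0·0.233^6 = 0.000160
  k=1: C(6,1)·0.767^1·0.233^5 = 0.003160
  k=2: C(6,2)·0.767^2·0.233^4 = 0.026008
P(X ≤ 2) = 0.029328

0.0293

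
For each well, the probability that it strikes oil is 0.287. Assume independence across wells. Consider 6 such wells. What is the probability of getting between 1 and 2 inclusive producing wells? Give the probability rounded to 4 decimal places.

0.6366

X ~ Binomial(6, 0.287); P(1 ≤ X ≤ 2) = Σ C(6,k) p^k (1−p)^(6−k) over k:
  k=1: C(6,1)·0.287^1·0.713^5 = 0.317308
  k=2: C(6,2)·0.287^2·0.713^4 = 0.319310
Total = 0.636618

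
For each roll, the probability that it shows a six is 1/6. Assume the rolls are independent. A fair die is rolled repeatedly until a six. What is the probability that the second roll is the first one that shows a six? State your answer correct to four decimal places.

Geometric (trials to first success), p = 0.166667.
P(Y = 2) = (1−p)^1 · p = 0.83333 · 0.166667 = 0.138889

0.1389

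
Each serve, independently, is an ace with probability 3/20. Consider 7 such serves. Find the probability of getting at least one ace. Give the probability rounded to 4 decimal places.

0.6794

P(at least one) = 1 − P(none) = 1 − (1 − 0.15)^7
= 1 − 0.320577 = 0.679423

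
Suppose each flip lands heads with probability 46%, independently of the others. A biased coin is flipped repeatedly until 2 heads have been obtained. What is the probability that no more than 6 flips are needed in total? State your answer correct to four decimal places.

0.8485

Finishing within 6 flips ⇔ at least 2 successes in the first 6. With X ~ Binomial(6, 0.46), P(Y ≤ 6) = 1 − P(X ≤ 1).
  k=0: C(6,0)·0.46^0·0.54^6 = 0.024795
  k=1: C(6,1)·0.46^1·0.54^5 = 0.126730
1 − 0.151524 = 0.848476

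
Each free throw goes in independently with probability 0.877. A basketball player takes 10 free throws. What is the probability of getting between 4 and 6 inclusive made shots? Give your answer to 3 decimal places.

X ~ Binomial(10, 0.877); P(4 ≤ X ≤ 6) = Σ C(10,k) p^k (1−p)^(10−k) over k:
  k=4: C(10,4)·0.877^4·0.123^6 = 0.00043
  k=5: C(10,5)·0.877^5·0.123^5 = 0.00368
  k=6: C(10,6)·0.877^6·0.123^4 = 0.02187
Total = 0.02598

0.026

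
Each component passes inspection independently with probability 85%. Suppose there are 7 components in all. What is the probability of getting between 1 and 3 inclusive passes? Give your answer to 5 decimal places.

X ~ Binomial(7, 0.85); P(1 ≤ X ≤ 3) = Σ C(7,k) p^k (1−p)^(7−k) over k:
  k=1: C(7,1)·0.85^1·0.15^6 = 0.0000678
  k=2: C(7,2)·0.85^2·0.15^5 = 0.0011522
  k=3: C(7,3)·0.85^3·0.15^4 = 0.0108815
Total = 0.0121015

0.01210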